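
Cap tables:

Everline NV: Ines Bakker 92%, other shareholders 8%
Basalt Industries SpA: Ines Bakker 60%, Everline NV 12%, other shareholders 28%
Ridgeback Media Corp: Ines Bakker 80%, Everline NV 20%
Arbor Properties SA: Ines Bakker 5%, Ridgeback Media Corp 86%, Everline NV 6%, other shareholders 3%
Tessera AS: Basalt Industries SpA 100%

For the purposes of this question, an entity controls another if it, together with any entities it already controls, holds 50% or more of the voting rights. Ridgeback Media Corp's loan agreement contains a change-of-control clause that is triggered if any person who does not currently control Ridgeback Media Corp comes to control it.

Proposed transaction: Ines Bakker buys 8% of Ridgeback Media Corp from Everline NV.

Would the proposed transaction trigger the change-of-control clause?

No

The purchase adds only to Ines's holdings (Everline's stake shrinks), so Ines is the only person who could newly come to control Ridgeback.
Ines holds 92% of Everline, so Ines controls Everline.
Ines and Everline together hold 80% + 20% = 100% of Ridgeback, so Ines controls Ridgeback.
So Ines already controls Ridgeback before the transaction.
After the purchase, Ines's direct stake in Ridgeback rises to 80% + 8% = 88%, and Everline's stake falls to 12%.
Ines controlled Ridgeback already, so this is not a new person acquiring control; every other person's position is unchanged or reduced.
No new person acquires control, so the clause is not triggered.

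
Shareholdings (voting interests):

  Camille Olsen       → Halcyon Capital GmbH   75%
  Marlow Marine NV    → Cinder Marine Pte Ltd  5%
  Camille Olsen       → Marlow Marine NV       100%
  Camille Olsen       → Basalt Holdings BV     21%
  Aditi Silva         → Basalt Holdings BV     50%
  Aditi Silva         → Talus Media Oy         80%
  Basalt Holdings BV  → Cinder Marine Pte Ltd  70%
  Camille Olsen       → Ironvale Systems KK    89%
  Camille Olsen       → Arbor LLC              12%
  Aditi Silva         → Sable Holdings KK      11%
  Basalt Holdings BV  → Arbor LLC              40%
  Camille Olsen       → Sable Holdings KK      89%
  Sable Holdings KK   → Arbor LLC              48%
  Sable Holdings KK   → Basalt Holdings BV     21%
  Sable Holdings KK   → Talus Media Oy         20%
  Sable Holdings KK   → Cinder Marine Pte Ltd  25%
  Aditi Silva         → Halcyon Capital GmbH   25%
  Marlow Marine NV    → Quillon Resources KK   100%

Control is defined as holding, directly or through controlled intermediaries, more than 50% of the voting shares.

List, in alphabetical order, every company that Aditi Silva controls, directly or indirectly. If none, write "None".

Aditi holds 80% of Talus, so Aditi controls Talus.
No other company's threshold is met.

Talus Media Oy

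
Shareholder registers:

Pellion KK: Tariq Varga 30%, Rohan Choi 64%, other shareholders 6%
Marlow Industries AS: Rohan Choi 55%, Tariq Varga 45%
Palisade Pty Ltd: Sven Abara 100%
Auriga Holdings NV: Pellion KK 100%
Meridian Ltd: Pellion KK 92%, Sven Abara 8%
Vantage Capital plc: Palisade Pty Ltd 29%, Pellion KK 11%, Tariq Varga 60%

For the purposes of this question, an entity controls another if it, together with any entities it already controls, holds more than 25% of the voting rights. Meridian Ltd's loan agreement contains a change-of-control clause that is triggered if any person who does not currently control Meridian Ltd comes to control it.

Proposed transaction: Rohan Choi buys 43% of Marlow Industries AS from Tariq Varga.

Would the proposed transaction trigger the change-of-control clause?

The purchase adds only to Rohan's holdings (Tariq's stake shrinks), so Rohan is the only person who could newly come to control Meridian.
Rohan holds 64% of Pellion, so Rohan controls Pellion.
Pellion holds 92% of Meridian, so Rohan controls Meridian.
So Rohan already controls Meridian before the transaction.
After the purchase, Rohan's direct stake in Marlow rises to 55% + 43% = 98%, and Tariq's stake falls to 2%.
Rohan controlled Meridian already, so this is not a new person acquiring control; every other person's position is unchanged or reduced.
No new person acquires control, so the clause is not triggered.

No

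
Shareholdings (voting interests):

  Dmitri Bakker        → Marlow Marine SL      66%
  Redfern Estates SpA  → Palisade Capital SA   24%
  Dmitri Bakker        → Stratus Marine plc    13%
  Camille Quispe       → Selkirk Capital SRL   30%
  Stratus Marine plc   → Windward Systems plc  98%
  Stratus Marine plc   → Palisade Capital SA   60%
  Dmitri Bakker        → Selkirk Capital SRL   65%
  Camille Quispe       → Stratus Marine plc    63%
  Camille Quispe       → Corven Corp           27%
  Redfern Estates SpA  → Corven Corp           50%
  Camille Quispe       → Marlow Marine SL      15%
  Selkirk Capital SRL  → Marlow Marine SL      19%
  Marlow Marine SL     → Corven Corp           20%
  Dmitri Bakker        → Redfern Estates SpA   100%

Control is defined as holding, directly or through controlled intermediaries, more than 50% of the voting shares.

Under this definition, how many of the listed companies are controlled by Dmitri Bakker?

Dmitri holds 65% of Selkirk, so Dmitri controls Selkirk.
Dmitri holds 100% of Redfern, so Dmitri controls Redfern.
Selkirk and Dmitri together hold 19% + 66% = 85% of Marlow, so Dmitri controls Marlow.
Marlow and Redfern together hold 20% + 50% = 70% of Corven, so Dmitri controls Corven.
No other company's threshold is met.
Dmitri controls 4 companies.

4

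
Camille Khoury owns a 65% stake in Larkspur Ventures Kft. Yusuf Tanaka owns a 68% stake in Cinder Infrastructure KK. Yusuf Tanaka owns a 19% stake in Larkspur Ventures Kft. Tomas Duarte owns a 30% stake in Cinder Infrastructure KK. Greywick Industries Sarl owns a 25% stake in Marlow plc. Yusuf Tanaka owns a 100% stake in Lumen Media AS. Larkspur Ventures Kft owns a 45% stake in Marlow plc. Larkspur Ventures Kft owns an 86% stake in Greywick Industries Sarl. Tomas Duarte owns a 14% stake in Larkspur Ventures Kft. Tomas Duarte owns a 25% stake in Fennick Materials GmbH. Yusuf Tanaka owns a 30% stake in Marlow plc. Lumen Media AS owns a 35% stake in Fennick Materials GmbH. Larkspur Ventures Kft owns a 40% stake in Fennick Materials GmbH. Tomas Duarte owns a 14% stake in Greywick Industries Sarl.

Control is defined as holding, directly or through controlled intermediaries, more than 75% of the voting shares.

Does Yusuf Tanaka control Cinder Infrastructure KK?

No

Yusuf holds 100% of Lumen, so Yusuf controls Lumen.
In Cinder, Yusuf's side holds only 68%, not > 75%.
So Yusuf does not control Cinder.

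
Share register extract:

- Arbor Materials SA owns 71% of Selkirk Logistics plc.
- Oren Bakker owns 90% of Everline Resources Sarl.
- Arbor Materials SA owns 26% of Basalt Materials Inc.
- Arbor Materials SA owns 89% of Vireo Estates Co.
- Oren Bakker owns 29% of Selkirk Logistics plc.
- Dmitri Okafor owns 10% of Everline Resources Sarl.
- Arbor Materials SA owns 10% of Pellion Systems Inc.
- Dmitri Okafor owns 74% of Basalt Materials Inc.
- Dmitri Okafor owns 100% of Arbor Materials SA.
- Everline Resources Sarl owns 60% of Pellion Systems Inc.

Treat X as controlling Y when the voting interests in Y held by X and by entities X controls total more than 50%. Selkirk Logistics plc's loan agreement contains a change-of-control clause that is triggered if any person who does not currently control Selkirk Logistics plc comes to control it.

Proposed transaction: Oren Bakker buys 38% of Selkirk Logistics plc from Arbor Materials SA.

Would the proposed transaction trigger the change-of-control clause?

Yes

The purchase adds only to Oren's holdings (Arbor's stake shrinks), so Oren is the only person who could newly come to control Selkirk.
Oren holds 90% of Everline, so Oren controls Everline.
Everline holds 60% of Pellion, so Oren controls Pellion.
In Selkirk, Oren's side holds only 29%, not > 50%.
So before the transaction, Oren does not control Selkirk.
After the purchase, Oren's direct stake in Selkirk rises to 29% + 38% = 67%, and Arbor's stake falls to 33%.
Oren holds 67% of Selkirk, so Oren controls Selkirk.
Oren did not control Selkirk before and does after, so the clause is triggered.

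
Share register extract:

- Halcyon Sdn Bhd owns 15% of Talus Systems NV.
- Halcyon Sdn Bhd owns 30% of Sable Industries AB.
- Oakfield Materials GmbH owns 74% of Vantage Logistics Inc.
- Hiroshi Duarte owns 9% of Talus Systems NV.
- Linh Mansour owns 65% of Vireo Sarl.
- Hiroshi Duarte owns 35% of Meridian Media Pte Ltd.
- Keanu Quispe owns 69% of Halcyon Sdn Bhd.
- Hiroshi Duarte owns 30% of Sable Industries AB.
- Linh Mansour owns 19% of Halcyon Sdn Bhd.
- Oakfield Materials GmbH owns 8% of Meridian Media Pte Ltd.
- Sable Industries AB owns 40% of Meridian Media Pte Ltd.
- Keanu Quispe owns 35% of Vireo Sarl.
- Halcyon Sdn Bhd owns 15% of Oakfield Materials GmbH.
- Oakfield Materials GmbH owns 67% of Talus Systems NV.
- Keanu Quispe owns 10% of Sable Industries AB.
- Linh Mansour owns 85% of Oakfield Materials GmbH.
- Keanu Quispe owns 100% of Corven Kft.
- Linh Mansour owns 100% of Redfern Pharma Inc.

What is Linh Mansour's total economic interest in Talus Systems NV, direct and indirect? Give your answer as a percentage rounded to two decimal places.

61.71%

Linh reaches Talus along 3 paths.
Via Halcyon: 19% × 15% = 2.85%.
Via Oakfield: 85% × 67% = 56.95%.
Via Halcyon → Oakfield: 19% × 15% × 67% = 1.9095%.
Total: 2.85% + 56.95% + 1.9095% = 61.7095%.
Rounded: 61.71%.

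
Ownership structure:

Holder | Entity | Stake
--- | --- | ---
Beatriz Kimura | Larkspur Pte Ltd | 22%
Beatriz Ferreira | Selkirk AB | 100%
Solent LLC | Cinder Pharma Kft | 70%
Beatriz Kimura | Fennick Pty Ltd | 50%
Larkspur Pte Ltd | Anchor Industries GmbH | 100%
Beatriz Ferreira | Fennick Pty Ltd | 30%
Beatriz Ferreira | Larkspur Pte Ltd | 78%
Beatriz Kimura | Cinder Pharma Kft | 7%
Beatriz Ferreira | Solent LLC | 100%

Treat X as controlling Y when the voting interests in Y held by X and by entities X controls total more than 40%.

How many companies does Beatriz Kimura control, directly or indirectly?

1

Beatriz Kimura holds 50% of Fennick, so Beatriz Kimura controls Fennick.
No other company's threshold is met.
Beatriz Kimura controls 1 company.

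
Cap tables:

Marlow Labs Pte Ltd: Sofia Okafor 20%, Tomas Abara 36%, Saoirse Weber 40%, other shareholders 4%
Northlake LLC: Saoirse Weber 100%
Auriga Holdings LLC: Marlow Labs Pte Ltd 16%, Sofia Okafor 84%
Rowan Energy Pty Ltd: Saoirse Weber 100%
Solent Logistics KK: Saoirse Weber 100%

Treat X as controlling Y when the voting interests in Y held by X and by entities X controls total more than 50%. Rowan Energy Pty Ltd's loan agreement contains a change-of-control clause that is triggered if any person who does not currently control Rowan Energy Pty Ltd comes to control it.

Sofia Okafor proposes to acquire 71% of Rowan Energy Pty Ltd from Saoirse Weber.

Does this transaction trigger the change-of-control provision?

Yes

The purchase adds only to Sofia's holdings (Saoirse's stake shrinks), so Sofia is the only person who could newly come to control Rowan.
Sofia holds 84% of Auriga, so Sofia controls Auriga.
Neither Sofia nor any entity Sofia controls holds any voting interest in Rowan.
So before the transaction, Sofia does not control Rowan.
After the purchase, Sofia holds 71% of Rowan directly, and Saoirse's stake falls to 29%.
Sofia holds 71% of Rowan, so Sofia controls Rowan.
Sofia did not control Rowan before and does after, so the clause is triggered.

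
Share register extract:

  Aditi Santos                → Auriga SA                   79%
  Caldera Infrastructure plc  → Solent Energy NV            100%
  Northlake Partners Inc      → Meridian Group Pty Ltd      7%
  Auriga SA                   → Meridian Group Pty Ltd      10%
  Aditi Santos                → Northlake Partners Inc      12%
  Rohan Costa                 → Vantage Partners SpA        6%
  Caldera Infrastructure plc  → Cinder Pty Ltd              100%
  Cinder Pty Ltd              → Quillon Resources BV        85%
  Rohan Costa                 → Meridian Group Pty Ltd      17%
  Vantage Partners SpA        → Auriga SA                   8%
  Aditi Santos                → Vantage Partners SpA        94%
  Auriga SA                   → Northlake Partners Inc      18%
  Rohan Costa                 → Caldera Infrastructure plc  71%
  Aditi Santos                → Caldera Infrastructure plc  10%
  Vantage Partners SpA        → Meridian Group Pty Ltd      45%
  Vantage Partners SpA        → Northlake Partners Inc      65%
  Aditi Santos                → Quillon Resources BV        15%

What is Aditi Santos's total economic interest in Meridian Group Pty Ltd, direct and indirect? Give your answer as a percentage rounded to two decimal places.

Aditi reaches Meridian along 7 paths.
Via Auriga: 79% × 10% = 7.9%.
Via Vantage → Auriga: 94% × 8% × 10% = 0.752%.
Via Vantage: 94% × 45% = 42.3%.
Via Vantage → Northlake: 94% × 65% × 7% = 4.277%.
Via Northlake: 12% × 7% = 0.84%.
Via Auriga → Northlake: 79% × 18% × 7% = 0.9954%.
Via Vantage → Auriga → Northlake: 94% × 8% × 18% × 7% = 0.094752%.
Total: 7.9% + 0.752% + 42.3% + 4.277% + 0.84% + 0.9954% + 0.094752% = 57.159152%.
Rounded: 57.16%.

57.16%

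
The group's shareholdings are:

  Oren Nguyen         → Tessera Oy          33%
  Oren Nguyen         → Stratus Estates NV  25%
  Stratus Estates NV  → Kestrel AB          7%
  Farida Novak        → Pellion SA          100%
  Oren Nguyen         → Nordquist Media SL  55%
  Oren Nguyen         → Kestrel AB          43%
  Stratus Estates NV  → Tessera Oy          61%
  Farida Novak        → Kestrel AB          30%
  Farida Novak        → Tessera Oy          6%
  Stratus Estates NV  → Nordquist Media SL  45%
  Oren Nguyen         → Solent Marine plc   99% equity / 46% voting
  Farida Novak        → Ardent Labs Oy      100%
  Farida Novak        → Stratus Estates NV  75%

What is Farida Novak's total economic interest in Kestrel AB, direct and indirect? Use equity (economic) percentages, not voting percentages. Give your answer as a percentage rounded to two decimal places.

35.25%

Farida reaches Kestrel along 2 paths.
Via Stratus: 75% × 7% = 5.25%.
Direct stake: 30% = 30%.
Total: 5.25% + 30% = 35.25%.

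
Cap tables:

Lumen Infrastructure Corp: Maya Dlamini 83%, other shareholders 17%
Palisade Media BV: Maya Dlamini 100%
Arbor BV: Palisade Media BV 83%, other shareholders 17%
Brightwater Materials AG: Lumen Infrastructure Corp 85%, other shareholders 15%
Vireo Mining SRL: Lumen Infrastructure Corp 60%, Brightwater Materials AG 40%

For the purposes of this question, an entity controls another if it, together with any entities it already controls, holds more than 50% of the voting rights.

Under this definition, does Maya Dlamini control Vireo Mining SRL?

Maya holds 83% of Lumen, so Maya controls Lumen.
Lumen holds 85% of Brightwater, so Maya controls Brightwater.
Lumen and Brightwater together hold 60% + 40% = 100% of Vireo, so Maya controls Vireo.

Yes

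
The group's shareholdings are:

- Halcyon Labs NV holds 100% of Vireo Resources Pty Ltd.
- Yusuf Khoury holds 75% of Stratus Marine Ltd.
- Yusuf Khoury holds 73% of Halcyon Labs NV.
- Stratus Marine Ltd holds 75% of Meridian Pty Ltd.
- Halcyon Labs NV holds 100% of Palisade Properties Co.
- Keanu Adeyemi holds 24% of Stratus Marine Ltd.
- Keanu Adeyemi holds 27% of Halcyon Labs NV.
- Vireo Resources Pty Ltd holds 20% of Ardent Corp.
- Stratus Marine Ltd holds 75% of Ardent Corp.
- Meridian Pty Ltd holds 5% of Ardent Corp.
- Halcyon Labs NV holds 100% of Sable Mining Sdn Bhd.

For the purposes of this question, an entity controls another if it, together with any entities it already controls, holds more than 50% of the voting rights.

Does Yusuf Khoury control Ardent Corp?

Yes

Yusuf holds 75% of Stratus, so Yusuf controls Stratus.
Yusuf holds 73% of Halcyon, so Yusuf controls Halcyon.
Halcyon holds 100% of Vireo, so Yusuf controls Vireo.
Stratus holds 75% of Meridian, so Yusuf controls Meridian.
Meridian and Stratus and Vireo together hold 5% + 75% + 20% = 100% of Ardent, so Yusuf controls Ardent.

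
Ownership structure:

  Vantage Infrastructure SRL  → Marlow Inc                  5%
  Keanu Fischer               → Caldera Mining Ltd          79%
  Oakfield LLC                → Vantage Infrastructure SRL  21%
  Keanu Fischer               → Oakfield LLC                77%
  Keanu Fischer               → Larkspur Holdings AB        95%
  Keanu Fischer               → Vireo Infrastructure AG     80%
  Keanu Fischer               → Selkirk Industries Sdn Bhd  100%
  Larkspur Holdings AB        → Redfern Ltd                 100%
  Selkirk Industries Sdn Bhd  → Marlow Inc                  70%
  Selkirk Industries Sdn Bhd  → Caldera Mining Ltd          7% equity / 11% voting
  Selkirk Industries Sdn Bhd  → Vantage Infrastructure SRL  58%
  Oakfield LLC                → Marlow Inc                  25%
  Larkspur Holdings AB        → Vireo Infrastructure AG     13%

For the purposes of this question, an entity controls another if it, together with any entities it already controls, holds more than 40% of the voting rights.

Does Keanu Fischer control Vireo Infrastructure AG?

Keanu holds 95% of Larkspur, so Keanu controls Larkspur.
Keanu and Larkspur together hold 80% + 13% = 93% of Vireo, so Keanu controls Vireo.

Yes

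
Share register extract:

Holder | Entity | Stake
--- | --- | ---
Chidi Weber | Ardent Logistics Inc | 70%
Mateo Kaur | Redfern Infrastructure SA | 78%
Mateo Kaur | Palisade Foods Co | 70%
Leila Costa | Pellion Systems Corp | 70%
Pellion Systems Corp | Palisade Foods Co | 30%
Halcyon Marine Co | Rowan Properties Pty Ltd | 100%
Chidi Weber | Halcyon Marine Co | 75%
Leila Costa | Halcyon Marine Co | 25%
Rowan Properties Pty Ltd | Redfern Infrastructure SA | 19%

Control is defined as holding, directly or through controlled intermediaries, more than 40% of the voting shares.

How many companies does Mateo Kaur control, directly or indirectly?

2

Mateo holds 70% of Palisade, so Mateo controls Palisade.
Mateo holds 78% of Redfern, so Mateo controls Redfern.
No other company's threshold is met.
Mateo controls 2 companies.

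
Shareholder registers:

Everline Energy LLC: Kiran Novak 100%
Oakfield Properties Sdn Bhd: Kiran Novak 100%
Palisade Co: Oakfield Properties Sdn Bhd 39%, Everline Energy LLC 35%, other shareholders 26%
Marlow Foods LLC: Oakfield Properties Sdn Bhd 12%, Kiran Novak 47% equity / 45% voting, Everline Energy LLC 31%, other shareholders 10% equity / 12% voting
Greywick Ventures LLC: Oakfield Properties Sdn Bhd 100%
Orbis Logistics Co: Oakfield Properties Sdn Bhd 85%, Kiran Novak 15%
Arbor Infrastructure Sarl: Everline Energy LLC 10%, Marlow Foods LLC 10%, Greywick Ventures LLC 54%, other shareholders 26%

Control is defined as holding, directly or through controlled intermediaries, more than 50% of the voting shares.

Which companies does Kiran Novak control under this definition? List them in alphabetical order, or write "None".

Kiran holds 100% of Everline, so Kiran controls Everline.
Kiran holds 100% of Oakfield, so Kiran controls Oakfield.
Oakfield and Everline together hold 39% + 35% = 74% of Palisade, so Kiran controls Palisade.
Oakfield and Kiran and Everline together hold 12% + 45% + 31% = 88% of Marlow, so Kiran controls Marlow.
Oakfield holds 100% of Greywick, so Kiran controls Greywick.
Oakfield and Kiran together hold 85% + 15% = 100% of Orbis, so Kiran controls Orbis.
Everline and Marlow and Greywick together hold 10% + 10% + 54% = 74% of Arbor, so Kiran controls Arbor.

Arbor Infrastructure Sarl, Everline Energy LLC, Greywick Ventures LLC, Marlow Foods LLC, Oakfield Properties Sdn Bhd, Orbis Logistics Co, Palisade Co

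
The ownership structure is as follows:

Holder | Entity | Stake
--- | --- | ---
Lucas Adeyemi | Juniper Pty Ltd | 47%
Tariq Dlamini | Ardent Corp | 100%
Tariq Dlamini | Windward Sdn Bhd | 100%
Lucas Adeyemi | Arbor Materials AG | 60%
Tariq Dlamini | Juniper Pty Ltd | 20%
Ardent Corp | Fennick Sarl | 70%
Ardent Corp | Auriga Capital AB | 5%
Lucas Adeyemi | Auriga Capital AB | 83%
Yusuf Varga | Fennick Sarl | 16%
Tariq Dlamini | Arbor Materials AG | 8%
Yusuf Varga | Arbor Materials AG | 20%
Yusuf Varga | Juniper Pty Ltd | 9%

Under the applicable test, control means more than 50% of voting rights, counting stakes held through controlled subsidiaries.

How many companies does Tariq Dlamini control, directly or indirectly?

Tariq holds 100% of Windward, so Tariq controls Windward.
Tariq holds 100% of Ardent, so Tariq controls Ardent.
Ardent holds 70% of Fennick, so Tariq controls Fennick.
No other company's threshold is met.
Tariq controls 3 companies.

3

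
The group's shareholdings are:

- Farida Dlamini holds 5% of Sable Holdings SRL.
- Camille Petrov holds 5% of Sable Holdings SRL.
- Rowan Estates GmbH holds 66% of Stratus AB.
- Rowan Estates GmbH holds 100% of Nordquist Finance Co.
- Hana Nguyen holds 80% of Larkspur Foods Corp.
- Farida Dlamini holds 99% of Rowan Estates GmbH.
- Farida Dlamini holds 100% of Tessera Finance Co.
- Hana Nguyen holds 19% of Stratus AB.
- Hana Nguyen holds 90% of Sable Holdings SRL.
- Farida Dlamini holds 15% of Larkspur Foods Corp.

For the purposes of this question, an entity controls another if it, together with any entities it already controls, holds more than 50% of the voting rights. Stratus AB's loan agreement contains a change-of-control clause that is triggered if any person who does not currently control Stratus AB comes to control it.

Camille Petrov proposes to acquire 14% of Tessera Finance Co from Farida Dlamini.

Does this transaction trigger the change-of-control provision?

No

The purchase adds only to Camille's holdings (Farida's stake shrinks), so Camille is the only person who could newly come to control Stratus.
Camille's largest direct stake is 5% in Sable, which does not meet the threshold, so Camille controls no company.
Neither Camille nor any entity Camille controls holds any voting interest in Stratus.
So before the transaction, Camille does not control Stratus.
After the purchase, Camille holds 14% of Tessera directly, and Farida's stake falls to 86%.
Camille's side now holds 14% of Tessera, not > 50%, so Camille still does not control Tessera.
After the transaction, neither Camille nor any entity Camille controls holds a voting interest in Stratus, so Camille still does not control it.
No new person acquires control, so the clause is not triggered.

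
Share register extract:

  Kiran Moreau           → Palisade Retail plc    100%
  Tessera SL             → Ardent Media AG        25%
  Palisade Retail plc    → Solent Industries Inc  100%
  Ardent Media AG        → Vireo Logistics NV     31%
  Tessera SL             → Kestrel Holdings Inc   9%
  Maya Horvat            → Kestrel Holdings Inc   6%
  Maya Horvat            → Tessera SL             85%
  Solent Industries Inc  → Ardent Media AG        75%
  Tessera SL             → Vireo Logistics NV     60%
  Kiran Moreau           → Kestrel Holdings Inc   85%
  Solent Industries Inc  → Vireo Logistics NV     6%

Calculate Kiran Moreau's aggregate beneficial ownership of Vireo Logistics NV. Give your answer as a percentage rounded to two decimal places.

Kiran reaches Vireo along 2 paths.
Via Palisade → Solent → Ardent: 100% × 100% × 75% × 31% = 23.25%.
Via Palisade → Solent: 100% × 100% × 6% = 6%.
Total: 23.25% + 6% = 29.25%.

29.25%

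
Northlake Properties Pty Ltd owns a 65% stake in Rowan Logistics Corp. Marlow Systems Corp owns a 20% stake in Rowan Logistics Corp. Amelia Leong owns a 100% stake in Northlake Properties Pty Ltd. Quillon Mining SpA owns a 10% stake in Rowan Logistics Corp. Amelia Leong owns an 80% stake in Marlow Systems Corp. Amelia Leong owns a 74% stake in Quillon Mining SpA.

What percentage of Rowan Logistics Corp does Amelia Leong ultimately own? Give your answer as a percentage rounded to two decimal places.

88.40%

Amelia reaches Rowan along 3 paths.
Via Northlake: 100% × 65% = 65%.
Via Quillon: 74% × 10% = 7.4%.
Via Marlow: 80% × 20% = 16%.
Total: 65% + 7.4% + 16% = 88.4%.
Rounded: 88.40%.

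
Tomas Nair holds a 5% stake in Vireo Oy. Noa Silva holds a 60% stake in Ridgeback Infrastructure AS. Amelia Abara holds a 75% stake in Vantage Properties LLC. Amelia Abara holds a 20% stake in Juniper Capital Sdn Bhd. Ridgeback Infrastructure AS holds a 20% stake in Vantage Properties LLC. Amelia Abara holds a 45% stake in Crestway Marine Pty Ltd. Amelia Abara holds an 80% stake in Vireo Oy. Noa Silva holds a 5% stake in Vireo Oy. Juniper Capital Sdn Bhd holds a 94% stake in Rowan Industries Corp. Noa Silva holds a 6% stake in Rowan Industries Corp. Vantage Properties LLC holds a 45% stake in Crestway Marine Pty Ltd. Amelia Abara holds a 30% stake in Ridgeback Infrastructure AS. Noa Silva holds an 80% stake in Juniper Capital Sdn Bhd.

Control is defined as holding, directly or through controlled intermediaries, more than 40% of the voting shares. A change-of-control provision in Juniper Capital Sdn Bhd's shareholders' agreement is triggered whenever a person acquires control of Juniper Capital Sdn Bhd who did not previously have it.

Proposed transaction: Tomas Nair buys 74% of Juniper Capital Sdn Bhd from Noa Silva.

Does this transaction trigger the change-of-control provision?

The purchase adds only to Tomas's holdings (Noa's stake shrinks), so Tomas is the only person who could newly come to control Juniper.
Tomas's largest direct stake is 5% in Vireo, which does not meet the threshold, so Tomas controls no company.
Neither Tomas nor any entity Tomas controls holds any voting interest in Juniper.
So before the transaction, Tomas does not control Juniper.
After the purchase, Tomas holds 74% of Juniper directly, and Noa's stake falls to 6%.
Tomas holds 74% of Juniper, so Tomas controls Juniper.
Tomas did not control Juniper before and does after, so the clause is triggered.

Yes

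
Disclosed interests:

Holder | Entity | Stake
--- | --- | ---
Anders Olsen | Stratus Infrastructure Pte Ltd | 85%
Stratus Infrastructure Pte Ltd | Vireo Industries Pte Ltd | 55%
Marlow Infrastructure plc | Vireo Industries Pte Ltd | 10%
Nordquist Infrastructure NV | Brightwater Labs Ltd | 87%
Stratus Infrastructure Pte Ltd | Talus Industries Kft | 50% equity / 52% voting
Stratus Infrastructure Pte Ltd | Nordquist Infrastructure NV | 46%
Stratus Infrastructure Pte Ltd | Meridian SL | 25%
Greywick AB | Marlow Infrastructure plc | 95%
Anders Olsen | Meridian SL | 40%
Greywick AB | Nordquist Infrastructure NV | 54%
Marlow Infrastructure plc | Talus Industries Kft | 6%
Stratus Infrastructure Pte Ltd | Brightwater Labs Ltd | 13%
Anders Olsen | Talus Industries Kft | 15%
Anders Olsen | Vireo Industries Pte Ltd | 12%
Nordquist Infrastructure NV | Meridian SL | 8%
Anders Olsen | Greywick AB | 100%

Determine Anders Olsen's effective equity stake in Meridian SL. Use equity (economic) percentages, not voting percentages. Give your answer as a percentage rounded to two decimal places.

Anders reaches Meridian along 4 paths.
Direct stake: 40% = 40%.
Via Stratus: 85% × 25% = 21.25%.
Via Greywick → Nordquist: 100% × 54% × 8% = 4.32%.
Via Stratus → Nordquist: 85% × 46% × 8% = 3.128%.
Total: 40% + 21.25% + 4.32% + 3.128% = 68.698%.
Rounded: 68.70%.

68.70%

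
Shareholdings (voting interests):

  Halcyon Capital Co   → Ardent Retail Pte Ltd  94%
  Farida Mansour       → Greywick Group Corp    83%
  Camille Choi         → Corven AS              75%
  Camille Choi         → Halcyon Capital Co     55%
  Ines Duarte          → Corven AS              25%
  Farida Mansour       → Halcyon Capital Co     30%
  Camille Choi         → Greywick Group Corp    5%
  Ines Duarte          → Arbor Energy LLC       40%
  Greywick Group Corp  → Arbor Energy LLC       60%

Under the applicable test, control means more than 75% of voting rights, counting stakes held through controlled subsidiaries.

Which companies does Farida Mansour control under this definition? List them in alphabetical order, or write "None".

Greywick Group Corp

Farida holds 83% of Greywick, so Farida controls Greywick.
No other company's threshold is met.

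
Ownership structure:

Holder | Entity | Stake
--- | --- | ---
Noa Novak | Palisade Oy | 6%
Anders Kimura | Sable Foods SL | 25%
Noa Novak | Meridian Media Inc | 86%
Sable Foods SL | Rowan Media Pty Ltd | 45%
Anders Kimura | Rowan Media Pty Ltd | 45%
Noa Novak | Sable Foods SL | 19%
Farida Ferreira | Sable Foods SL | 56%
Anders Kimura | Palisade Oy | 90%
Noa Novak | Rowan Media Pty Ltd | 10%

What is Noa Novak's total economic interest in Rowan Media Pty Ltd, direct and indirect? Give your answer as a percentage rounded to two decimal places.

18.55%

Noa reaches Rowan along 2 paths.
Via Sable: 19% × 45% = 8.55%.
Direct stake: 10% = 10%.
Total: 8.55% + 10% = 18.55%.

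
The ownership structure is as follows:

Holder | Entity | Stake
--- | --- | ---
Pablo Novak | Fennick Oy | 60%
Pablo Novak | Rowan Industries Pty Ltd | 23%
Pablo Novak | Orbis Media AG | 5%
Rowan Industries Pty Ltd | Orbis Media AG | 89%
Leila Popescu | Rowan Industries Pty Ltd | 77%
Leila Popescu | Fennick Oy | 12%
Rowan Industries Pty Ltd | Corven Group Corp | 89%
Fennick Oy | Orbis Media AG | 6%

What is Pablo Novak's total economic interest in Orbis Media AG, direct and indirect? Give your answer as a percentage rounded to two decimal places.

Pablo reaches Orbis along 3 paths.
Via Rowan: 23% × 89% = 20.47%.
Via Fennick: 60% × 6% = 3.6%.
Direct stake: 5% = 5%.
Total: 20.47% + 3.6% + 5% = 29.07%.

29.07%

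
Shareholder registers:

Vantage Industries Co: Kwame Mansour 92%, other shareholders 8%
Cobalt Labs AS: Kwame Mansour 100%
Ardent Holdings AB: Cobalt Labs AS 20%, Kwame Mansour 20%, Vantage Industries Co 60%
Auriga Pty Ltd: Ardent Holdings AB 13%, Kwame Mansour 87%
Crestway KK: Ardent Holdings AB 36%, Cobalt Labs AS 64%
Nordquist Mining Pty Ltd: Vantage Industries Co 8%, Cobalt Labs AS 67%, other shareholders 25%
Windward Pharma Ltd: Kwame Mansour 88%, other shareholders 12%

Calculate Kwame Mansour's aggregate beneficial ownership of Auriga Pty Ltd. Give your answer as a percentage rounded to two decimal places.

Kwame reaches Auriga along 4 paths.
Via Cobalt → Ardent: 100% × 20% × 13% = 2.6%.
Via Ardent: 20% × 13% = 2.6%.
Via Vantage → Ardent: 92% × 60% × 13% = 7.176%.
Direct stake: 87% = 87%.
Total: 2.6% + 2.6% + 7.176% + 87% = 99.376%.
Rounded: 99.38%.

99.38%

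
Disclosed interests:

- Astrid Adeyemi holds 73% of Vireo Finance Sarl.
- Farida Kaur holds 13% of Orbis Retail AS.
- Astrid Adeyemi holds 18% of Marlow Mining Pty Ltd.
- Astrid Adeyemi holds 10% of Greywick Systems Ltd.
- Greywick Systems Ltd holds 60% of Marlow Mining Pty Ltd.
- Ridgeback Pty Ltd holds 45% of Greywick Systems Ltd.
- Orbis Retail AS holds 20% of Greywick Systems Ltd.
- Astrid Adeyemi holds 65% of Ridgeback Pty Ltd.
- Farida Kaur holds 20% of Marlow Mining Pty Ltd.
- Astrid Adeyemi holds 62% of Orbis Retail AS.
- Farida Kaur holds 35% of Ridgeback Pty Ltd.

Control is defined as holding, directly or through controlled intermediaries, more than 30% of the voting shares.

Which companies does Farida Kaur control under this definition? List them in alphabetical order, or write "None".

Greywick Systems Ltd, Marlow Mining Pty Ltd, Ridgeback Pty Ltd

Farida holds 35% of Ridgeback, so Farida controls Ridgeback.
Ridgeback holds 45% of Greywick, so Farida controls Greywick.
Greywick and Farida together hold 60% + 20% = 80% of Marlow, so Farida controls Marlow.
No other company's threshold is met.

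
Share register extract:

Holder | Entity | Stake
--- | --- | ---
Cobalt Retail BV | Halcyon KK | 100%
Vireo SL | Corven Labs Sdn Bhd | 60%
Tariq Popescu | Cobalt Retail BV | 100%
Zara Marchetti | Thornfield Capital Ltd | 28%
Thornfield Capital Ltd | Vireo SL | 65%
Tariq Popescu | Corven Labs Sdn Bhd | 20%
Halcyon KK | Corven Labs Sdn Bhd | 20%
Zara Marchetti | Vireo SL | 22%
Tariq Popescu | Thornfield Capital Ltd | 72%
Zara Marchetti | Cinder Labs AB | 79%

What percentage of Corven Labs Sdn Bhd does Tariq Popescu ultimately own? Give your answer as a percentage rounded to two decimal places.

Tariq reaches Corven along 3 paths.
Direct stake: 20% = 20%.
Via Cobalt → Halcyon: 100% × 100% × 20% = 20%.
Via Thornfield → Vireo: 72% × 65% × 60% = 28.08%.
Total: 20% + 20% + 28.08% = 68.08%.

68.08%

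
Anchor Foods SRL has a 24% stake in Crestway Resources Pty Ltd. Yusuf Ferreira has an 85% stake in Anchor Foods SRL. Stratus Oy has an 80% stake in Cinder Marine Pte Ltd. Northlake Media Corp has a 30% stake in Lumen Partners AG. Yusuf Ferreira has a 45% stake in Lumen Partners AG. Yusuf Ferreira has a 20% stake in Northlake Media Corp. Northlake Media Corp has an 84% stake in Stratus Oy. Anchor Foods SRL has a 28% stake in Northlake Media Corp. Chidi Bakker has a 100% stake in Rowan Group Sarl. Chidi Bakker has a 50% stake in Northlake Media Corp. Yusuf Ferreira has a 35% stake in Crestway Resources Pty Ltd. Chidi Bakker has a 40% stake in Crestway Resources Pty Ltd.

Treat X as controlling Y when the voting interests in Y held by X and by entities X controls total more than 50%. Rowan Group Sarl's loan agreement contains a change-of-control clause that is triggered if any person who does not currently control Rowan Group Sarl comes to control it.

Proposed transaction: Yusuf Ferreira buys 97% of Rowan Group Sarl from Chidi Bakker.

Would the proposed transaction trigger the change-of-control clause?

The purchase adds only to Yusuf's holdings (Chidi's stake shrinks), so Yusuf is the only person who could newly come to control Rowan.
Yusuf holds 85% of Anchor, so Yusuf controls Anchor.
Anchor and Yusuf together hold 24% + 35% = 59% of Crestway, so Yusuf controls Crestway.
Neither Yusuf nor any entity Yusuf controls holds any voting interest in Rowan.
So before the transaction, Yusuf does not control Rowan.
After the purchase, Yusuf holds 97% of Rowan directly, and Chidi's stake falls to 3%.
Yusuf holds 97% of Rowan, so Yusuf controls Rowan.
Yusuf did not control Rowan before and does after, so the clause is triggered.

Yes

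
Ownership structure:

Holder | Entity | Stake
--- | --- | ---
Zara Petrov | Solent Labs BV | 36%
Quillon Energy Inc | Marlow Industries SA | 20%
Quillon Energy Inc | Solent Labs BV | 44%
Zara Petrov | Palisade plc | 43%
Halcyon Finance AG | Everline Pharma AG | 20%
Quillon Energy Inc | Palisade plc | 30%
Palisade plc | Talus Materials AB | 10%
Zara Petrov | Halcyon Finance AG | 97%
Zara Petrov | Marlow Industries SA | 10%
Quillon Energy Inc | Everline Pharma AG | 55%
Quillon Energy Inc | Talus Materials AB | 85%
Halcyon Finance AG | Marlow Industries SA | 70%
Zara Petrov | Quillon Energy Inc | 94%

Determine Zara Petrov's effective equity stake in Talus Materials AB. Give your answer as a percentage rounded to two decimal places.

87.02%

Zara reaches Talus along 3 paths.
Via Quillon → Palisade: 94% × 30% × 10% = 2.82%.
Via Palisade: 43% × 10% = 4.3%.
Via Quillon: 94% × 85% = 79.9%.
Total: 2.82% + 4.3% + 79.9% = 87.02%.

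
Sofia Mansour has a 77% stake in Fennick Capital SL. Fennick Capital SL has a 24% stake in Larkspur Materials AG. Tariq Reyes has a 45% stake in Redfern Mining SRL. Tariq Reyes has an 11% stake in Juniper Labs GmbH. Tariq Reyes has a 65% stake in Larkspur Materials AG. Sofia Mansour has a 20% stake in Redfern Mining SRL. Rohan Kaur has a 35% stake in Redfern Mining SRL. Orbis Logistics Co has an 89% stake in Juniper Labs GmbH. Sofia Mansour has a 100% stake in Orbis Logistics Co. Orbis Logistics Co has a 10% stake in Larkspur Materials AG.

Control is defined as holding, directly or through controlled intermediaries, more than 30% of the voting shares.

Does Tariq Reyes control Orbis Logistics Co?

No

Tariq holds 45% of Redfern, so Tariq controls Redfern.
Tariq holds 65% of Larkspur, so Tariq controls Larkspur.
Neither Tariq nor any entity Tariq controls holds any voting interest in Orbis.
So Tariq does not control Orbis.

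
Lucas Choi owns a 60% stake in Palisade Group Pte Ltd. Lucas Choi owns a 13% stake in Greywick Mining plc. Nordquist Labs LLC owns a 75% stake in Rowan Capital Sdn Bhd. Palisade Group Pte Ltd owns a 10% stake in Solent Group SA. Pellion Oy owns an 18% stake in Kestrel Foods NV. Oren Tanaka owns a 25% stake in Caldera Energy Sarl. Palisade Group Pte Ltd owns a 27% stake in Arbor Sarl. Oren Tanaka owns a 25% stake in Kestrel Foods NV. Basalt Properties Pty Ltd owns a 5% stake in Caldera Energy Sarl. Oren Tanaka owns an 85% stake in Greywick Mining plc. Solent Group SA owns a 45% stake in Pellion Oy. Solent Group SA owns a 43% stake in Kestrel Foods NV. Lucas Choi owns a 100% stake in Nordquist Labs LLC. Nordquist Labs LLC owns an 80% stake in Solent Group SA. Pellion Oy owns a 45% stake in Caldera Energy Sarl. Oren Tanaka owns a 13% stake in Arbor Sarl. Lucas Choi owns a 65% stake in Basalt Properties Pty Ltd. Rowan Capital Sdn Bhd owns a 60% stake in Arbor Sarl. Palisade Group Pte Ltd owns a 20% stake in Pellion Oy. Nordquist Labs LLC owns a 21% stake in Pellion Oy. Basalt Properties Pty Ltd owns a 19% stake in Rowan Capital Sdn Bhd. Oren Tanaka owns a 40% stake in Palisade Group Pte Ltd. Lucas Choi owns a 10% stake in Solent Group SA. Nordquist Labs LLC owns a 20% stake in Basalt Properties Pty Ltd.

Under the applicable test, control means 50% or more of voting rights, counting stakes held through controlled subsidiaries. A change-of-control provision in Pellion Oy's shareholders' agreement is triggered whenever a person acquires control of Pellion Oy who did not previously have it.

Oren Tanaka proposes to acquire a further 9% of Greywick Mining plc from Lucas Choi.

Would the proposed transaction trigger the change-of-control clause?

No

The purchase adds only to Oren's holdings (Lucas's stake shrinks), so Oren is the only person who could newly come to control Pellion.
Oren holds 85% of Greywick, so Oren controls Greywick.
Neither Oren nor any entity Oren controls holds any voting interest in Pellion.
So before the transaction, Oren does not control Pellion.
After the purchase, Oren's direct stake in Greywick rises to 85% + 9% = 94%, and Lucas's stake falls to 4%.
Oren holds 94% of Greywick, so Oren controls Greywick.
After the transaction, neither Oren nor any entity Oren controls holds a voting interest in Pellion, so Oren still does not control it.
No new person acquires control, so the clause is not triggered.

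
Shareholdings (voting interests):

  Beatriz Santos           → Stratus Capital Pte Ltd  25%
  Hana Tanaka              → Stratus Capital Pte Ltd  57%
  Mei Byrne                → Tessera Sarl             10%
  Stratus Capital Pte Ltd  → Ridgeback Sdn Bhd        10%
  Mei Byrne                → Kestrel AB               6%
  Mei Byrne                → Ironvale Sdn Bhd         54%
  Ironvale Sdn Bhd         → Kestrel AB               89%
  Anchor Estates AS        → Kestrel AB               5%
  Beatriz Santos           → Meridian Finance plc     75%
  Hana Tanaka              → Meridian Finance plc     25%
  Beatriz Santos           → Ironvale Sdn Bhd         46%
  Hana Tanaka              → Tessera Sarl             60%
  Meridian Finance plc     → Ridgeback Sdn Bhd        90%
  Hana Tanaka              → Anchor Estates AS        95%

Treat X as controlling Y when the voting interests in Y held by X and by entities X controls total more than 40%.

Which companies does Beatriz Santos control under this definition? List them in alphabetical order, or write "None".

Beatriz holds 75% of Meridian, so Beatriz controls Meridian.
Beatriz holds 46% of Ironvale, so Beatriz controls Ironvale.
Ironvale holds 89% of Kestrel, so Beatriz controls Kestrel.
Meridian holds 90% of Ridgeback, so Beatriz controls Ridgeback.
No other company's threshold is met.

Ironvale Sdn Bhd, Kestrel AB, Meridian Finance plc, Ridgeback Sdn Bhd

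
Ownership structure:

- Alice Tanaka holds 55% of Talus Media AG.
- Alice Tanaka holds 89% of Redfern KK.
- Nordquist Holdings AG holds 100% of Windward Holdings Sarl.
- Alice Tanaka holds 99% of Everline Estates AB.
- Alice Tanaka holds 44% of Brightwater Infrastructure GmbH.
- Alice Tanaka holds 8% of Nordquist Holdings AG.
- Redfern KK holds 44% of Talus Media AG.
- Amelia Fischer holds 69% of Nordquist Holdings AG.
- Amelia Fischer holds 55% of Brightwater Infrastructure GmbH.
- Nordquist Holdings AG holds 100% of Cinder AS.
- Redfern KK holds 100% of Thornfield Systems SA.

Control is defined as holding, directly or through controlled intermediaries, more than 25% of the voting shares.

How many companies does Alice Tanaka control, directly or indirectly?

Alice holds 89% of Redfern, so Alice controls Redfern.
Alice holds 44% of Brightwater, so Alice controls Brightwater.
Redfern holds 100% of Thornfield, so Alice controls Thornfield.
Alice and Redfern together hold 55% + 44% = 99% of Talus, so Alice controls Talus.
Alice holds 99% of Everline, so Alice controls Everline.
No other company's threshold is met.
Alice controls 5 companies.

5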